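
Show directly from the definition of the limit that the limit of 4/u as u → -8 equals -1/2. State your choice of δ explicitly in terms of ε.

δ = min(4, 8ε)

Fix ε > 0. We seek δ > 0 such that 0 < |u + 8| < δ implies |4/u + 1/2| < ε.
|4/u + 1/2| = 4·|-8 − u|/(8·|u|) = 4|u + 8|/(8|u|).
Require δ ≤ 4 so that |u| > 8 − 4 = 4, hence 8|u| > 32.
Then |4/u + 1/2| < 4|u + 8|/32, which is < ε when |u + 8| < 8ε.
Take δ = min(4, 8ε). Then 0 < |u + 8| < δ gives both |u + 8| < 4 and |u + 8| < 8ε, so |4/u + 1/2| < ε.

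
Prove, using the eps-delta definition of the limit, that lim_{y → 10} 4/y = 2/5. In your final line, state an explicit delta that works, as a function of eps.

Suppose eps > 0. We seek delta > 0 such that 0 < |y − 10| < delta implies |4/y − (2/5)| < eps.
|4/y − (2/5)| = 4·|10 − y|/(10·|y|) = 4|y − 10|/(10|y|).
Require delta ≤ 5 so that |y| > 10 − 5 = 5, hence 10|y| > 50.
Then |4/y − (2/5)| < 4|y − 10|/50, which is < eps when |y − 10| < (25/2)eps.
Take delta = min(5, (25/2)eps). Then 0 < |y − 10| < delta gives both |y − 10| < 5 and |y − 10| < (25/2)eps, so |4/y − (2/5)| < eps.

delta = min(5, (25/2)eps)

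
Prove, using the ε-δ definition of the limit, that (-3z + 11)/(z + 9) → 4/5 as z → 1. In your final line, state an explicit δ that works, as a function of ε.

Let ε > 0. We want δ > 0 with 0 < |z − 1| < δ ⇒ |(-3z + 11)/(z + 9) − (4/5)| < ε.
Combining over a common denominator, (-3z + 11)/(z + 9) − (4/5) = [(-3z + 11)·10 − 8·(z + 9)] / [10·(z + 9)] = -38(z − 1) / (10(z + 9)).
So |(-3z + 11)/(z + 9) − (4/5)| = 38|z − 1| / (10·|z + 9|).
Restrict δ ≤ 5. Then |z − 1| < 5 gives |z + 9| = |(z − 1) + 10| ≥ 10 − 5 = 5.
Hence |(-3z + 11)/(z + 9) − (4/5)| < 38|z − 1|/(10·5) = (19/25)|z − 1|, which is < ε once |z − 1| < (25/19)ε.
Take δ = min(5, (25/19)ε). Then 0 < |z − 1| < δ forces both bounds, so |(-3z + 11)/(z + 9) − (4/5)| < ε.

δ = min(5, (25/19)ε)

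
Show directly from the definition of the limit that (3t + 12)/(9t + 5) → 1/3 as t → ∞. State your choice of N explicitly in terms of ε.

N = (31/27)/ε

Let ε > 0 be given. We seek N > 0 such that t > N implies |(3t + 12)/(9t + 5) − (1/3)| < ε.
(3t + 12)/(9t + 5) − (1/3) = (9(3t + 12) − 3(9t + 5)) / (9(9t + 5)) = 93/(9(9t + 5)).
For t > 0 we have 9t + 5 > 9t, so |(3t + 12)/(9t + 5) − (1/3)| = 93/(9(9t + 5)) < 93/(9·9t) = (31/27)/t.
Thus |(3t + 12)/(9t + 5) − (1/3)| < ε whenever t > (31/27)/ε.
Take N = (31/27)/ε. If t > N then |(3t + 12)/(9t + 5) − (1/3)| < (31/27)/t < ε.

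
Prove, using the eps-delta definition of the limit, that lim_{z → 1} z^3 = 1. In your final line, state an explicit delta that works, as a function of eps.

delta = min(1, eps/7)

Suppose eps > 0. We seek delta > 0 with 0 < |z − 1| < delta ⇒ |z^3 − 1| < eps.
Factor: z^3 − 1 = (z − 1)(z^2 + z + 1), so |z^3 − 1| = |z − 1|·|z^2 + z + 1|.
Restrict delta ≤ 1. Then |z − 1| < 1 gives |z| < 2, so by the triangle inequality |z^2 + z + 1| ≤ 2^2 + 2 + 1 = 7.
Hence |z^3 − 1| ≤ 7|z − 1|, which is < eps once |z − 1| < eps/7.
Take delta = min(1, eps/7). If 0 < |z − 1| < delta then both bounds hold and |z^3 − 1| ≤ 7|z − 1| < 7·(eps/7) = eps.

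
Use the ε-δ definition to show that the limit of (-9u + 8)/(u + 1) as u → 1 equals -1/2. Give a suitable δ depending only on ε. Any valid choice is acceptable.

δ = min(1, (2/17)ε)

Let ε > 0 be given. We want δ > 0 with 0 < |u − 1| < δ ⇒ |(-9u + 8)/(u + 1) + 1/2| < ε.
Combining over a common denominator, (-9u + 8)/(u + 1) + 1/2 = [(-9u + 8)·2 − (-1)·(u + 1)] / [2·(u + 1)] = -17(u − 1) / (2(u + 1)).
So |(-9u + 8)/(u + 1) + 1/2| = 17|u − 1| / (2·|u + 1|).
Require δ ≤ 1, so |u + 1| ≥ |2| − |u − 1| > 2 − 1 = 1.
Hence |(-9u + 8)/(u + 1) + 1/2| < 17|u − 1|/(2·1) = (17/2)|u − 1|, which is < ε once |u − 1| < (2/17)ε.
Take δ = min(1, (2/17)ε). Then 0 < |u − 1| < δ forces both bounds, so |(-9u + 8)/(u + 1) + 1/2| < ε.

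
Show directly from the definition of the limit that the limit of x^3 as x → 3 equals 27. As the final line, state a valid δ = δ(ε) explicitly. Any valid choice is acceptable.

δ = min(1, ε/37)

Suppose ε > 0. We seek δ > 0 with 0 < |x − 3| < δ ⇒ |x^3 − 27| < ε.
Factor: x^3 − 27 = (x − 3)(x^2 + 3x + 9), so |x^3 − 27| = |x − 3|·|x^2 + 3x + 9|.
Impose δ ≤ 1 so that |x| < 4; then |x^2 + 3x + 9| ≤ 37.
Hence |x^3 − 27| ≤ 37|x − 3|, which is < ε once |x − 3| < ε/37.
Take δ = min(1, ε/37). If 0 < |x − 3| < δ then both bounds hold and |x^3 − 27| ≤ 37|x − 3| < 37·(ε/37) = ε.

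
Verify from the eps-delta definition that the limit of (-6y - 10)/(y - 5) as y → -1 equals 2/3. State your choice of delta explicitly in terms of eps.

delta = min(3, (9/20)eps)

Let eps > 0. We want delta > 0 with 0 < |y + 1| < delta ⇒ |(-6y - 10)/(y - 5) − (2/3)| < eps.
Combining over a common denominator, (-6y - 10)/(y - 5) − (2/3) = [(-6y - 10)·(-6) − (-4)·(y - 5)] / [(-6)·(y - 5)] = 40(y + 1) / ((-6)(y - 5)).
So |(-6y - 10)/(y - 5) − (2/3)| = 40|y + 1| / (6·|y − 5|).
Restrict delta ≤ 3. Then |y + 1| < 3 gives |y − 5| = |(y + 1) + (-6)| ≥ 6 − 3 = 3.
Hence |(-6y - 10)/(y - 5) − (2/3)| < 40|y + 1|/(6·3) = (20/9)|y + 1|, which is < eps once |y + 1| < (9/20)eps.
Take delta = min(3, (9/20)eps). Then 0 < |y + 1| < delta forces both bounds, so |(-6y - 10)/(y - 5) − (2/3)| < eps.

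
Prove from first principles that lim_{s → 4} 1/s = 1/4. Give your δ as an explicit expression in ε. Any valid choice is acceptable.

δ = min(2, 8ε)

Let ε > 0 be given. We seek δ > 0 such that 0 < |s − 4| < δ implies |1/s − (1/4)| < ε.
|1/s − (1/4)| = |4 − s|/(4·|s|) = |s − 4|/(4|s|).
Restrict δ ≤ 2. Then |s − 4| < 2 gives |s| > 2, so 4|s| > 8.
Then |1/s − (1/4)| < |s − 4|/8, which is < ε when |s − 4| < 8ε.
Take δ = min(2, 8ε). Then 0 < |s − 4| < δ gives both |s − 4| < 2 and |s − 4| < 8ε, so |1/s − (1/4)| < ε.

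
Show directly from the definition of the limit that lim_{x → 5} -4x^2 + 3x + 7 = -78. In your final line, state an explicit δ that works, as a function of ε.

δ = min(2, ε/45)

Suppose ε > 0. We want δ > 0 such that 0 < |x − 5| < δ implies |(-4x^2 + 3x + 7) + 78| < ε.
(-4x^2 + 3x + 7) + 78 = -4x^2 + 3x + 85 = (x − 5)(-4x - 17).
So |(-4x^2 + 3x + 7) + 78| = |x − 5|·|-4x - 17|.
Assume first that |x − 5| < 2, so |x| < 7. Then |-4x - 17| ≤ 4·7 + 17 = 45.
Hence |(-4x^2 + 3x + 7) + 78| ≤ 45|x − 5| < ε provided |x − 5| < ε/45.
Choosing δ = min(2, ε/45) ensures both conditions, hence |(-4x^2 + 3x + 7) + 78| < ε.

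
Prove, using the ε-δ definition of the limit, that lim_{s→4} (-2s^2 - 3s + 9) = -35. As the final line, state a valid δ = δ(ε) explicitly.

Suppose ε > 0. We want δ > 0 such that 0 < |s − 4| < δ implies |(-2s^2 - 3s + 9) + 35| < ε.
(-2s^2 - 3s + 9) + 35 = -2s^2 - 3s + 44 = (s − 4)(-2s - 11).
So |(-2s^2 - 3s + 9) + 35| = |s − 4|·|-2s - 11|.
Require δ ≤ 1. Then |s − 4| < 1 gives |s| < 5, and by the triangle inequality |-2s - 11| ≤ 2·5 + 11 = 21.
Hence |(-2s^2 - 3s + 9) + 35| ≤ 21|s − 4| < ε provided |s − 4| < ε/21.
Choosing δ = min(1, ε/21) ensures both conditions, hence |(-2s^2 - 3s + 9) + 35| < ε.

δ = min(1, ε/21)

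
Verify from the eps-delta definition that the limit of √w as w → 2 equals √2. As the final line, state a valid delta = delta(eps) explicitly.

Fix eps > 0. We want delta > 0 such that 0 < |w − 2| < delta implies |√w − √2| < eps.
Rationalise: √w − √2 = (w − 2)/(√w + √2), so |√w − √2| = |w − 2|/(√w + √2).
Restrict delta ≤ 2 so that |w − 2| < 2 forces w > 0, and then √w + √2 > √2.
Hence |√w − √2| < |w − 2|/√2, which is < eps once |w − 2| < √2·eps.
Take delta = min(2, √2·eps). If 0 < |w − 2| < delta then w > 0 and |√w − √2| < |w − 2|/√2 < eps.

delta = min(2, √2·eps)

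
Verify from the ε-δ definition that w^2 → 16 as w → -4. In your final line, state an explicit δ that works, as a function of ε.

δ = min(2, ε/10)

Let ε > 0 be given. We seek δ > 0 with 0 < |w + 4| < δ ⇒ |w^2 − 16| < ε.
Factor: w^2 − 16 = (w + 4)(w - 4), so |w^2 − 16| = |w + 4|·|w - 4|.
Restrict δ ≤ 2. Then |w + 4| < 2 gives |w| < 6, so by the triangle inequality |w - 4| ≤ 6 + 4 = 10.
Hence |w^2 − 16| ≤ 10|w + 4|, which is < ε once |w + 4| < ε/10.
Take δ = min(2, ε/10). If 0 < |w + 4| < δ then both bounds hold and |w^2 − 16| ≤ 10|w + 4| < 10·(ε/10) = ε.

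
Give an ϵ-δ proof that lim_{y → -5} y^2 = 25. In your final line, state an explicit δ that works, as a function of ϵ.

δ = min(1, ϵ/11)

Let ϵ > 0. We seek δ > 0 with 0 < |y + 5| < δ ⇒ |y^2 − 25| < ϵ.
Factor: y^2 − 25 = (y + 5)(y - 5), so |y^2 − 25| = |y + 5|·|y - 5|.
Restrict δ ≤ 1. Then |y + 5| < 1 gives |y| < 6, so by the triangle inequality |y - 5| ≤ 6 + 5 = 11.
Hence |y^2 − 25| ≤ 11|y + 5|, which is < ϵ once |y + 5| < ϵ/11.
Take δ = min(1, ϵ/11). If 0 < |y + 5| < δ then both bounds hold and |y^2 − 25| ≤ 11|y + 5| < 11·(ϵ/11) = ϵ.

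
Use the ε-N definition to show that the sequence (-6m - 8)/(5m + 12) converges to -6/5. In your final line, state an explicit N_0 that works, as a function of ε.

Fix ε > 0. For m ≥ 1, |(-6m - 8)/(5m + 12) + 6/5| = |32|/(5(5m + 12)) = 32/(5(5m + 12)).
Since 5m + 12 ≥ 5m for m ≥ 1, this is ≤ 32/(5·5m) = (32/25)/m.
So |(-6m - 8)/(5m + 12) + 6/5| < ε whenever m > (32/25)/ε.
Take N_0 = (32/25)/ε. If m > N_0 then |(-6m - 8)/(5m + 12) + 6/5| ≤ (32/25)/m < ε.

N_0 = (32/25)/ε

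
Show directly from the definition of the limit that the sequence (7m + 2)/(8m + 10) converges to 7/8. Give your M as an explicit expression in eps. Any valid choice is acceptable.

Fix eps > 0. For m ≥ 1, |(7m + 2)/(8m + 10) − (7/8)| = |-54|/(8(8m + 10)) = 54/(8(8m + 10)).
Since 8m + 10 ≥ 8m for m ≥ 1, this is ≤ 54/(8·8m) = (27/32)/m.
So |(7m + 2)/(8m + 10) − (7/8)| < eps whenever m > (27/32)/eps.
Take M = (27/32)/eps. If m > M then |(7m + 2)/(8m + 10) − (7/8)| ≤ (27/32)/m < eps.

M = (27/32)/eps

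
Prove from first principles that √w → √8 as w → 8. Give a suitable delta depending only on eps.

Suppose eps > 0. We want delta > 0 such that 0 < |w − 8| < delta implies |√w − √8| < eps.
Multiplying by the conjugate, |√w − √8| = |w − 8|/(√w + √8).
Restrict delta ≤ 8 so that |w − 8| < 8 forces w > 0, and then √w + √8 > √8.
Hence |√w − √8| < |w − 8|/√8, which is < eps once |w − 8| < √8·eps.
Take delta = min(8, √8·eps). If 0 < |w − 8| < delta then w > 0 and |√w − √8| < |w − 8|/√8 < eps.

delta = min(8, √8·eps)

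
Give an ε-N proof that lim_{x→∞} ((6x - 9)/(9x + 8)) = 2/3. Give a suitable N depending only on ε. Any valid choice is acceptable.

Let ε > 0 be given. We seek N > 0 such that x > N implies |(6x - 9)/(9x + 8) − (2/3)| < ε.
(6x - 9)/(9x + 8) − (2/3) = (9(6x - 9) − 6(9x + 8)) / (9(9x + 8)) = -129/(9(9x + 8)).
For x > 0 we have 9x + 8 > 9x, so |(6x - 9)/(9x + 8) − (2/3)| = 129/(9(9x + 8)) < 129/(9·9x) = (43/27)/x.
Thus |(6x - 9)/(9x + 8) − (2/3)| < ε whenever x > (43/27)/ε.
Take N = (43/27)/ε. If x > N then |(6x - 9)/(9x + 8) − (2/3)| < (43/27)/x < ε.

N = (43/27)/ε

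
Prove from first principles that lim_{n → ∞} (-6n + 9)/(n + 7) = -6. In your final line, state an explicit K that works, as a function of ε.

Fix ε > 0. For n ≥ 1, |(-6n + 9)/(n + 7) + 6| = |51|/((n + 7)) = 51/((n + 7)).
Since n + 7 ≥ n for n ≥ 1, this is ≤ 51/(n) = 51/n.
So |(-6n + 9)/(n + 7) + 6| < ε whenever n > 51/ε.
Take K = 51/ε. If n > K then |(-6n + 9)/(n + 7) + 6| ≤ 51/n < ε.

K = 51/ε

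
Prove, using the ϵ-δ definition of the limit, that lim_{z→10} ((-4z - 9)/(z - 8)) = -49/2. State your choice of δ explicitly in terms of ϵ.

δ = min(1, (2/41)ϵ)

Let ϵ > 0. We want δ > 0 with 0 < |z − 10| < δ ⇒ |(-4z - 9)/(z - 8) + 49/2| < ϵ.
Combining over a common denominator, (-4z - 9)/(z - 8) + 49/2 = [(-4z - 9)·2 − (-49)·(z - 8)] / [2·(z - 8)] = 41(z − 10) / (2(z - 8)).
So |(-4z - 9)/(z - 8) + 49/2| = 41|z − 10| / (2·|z − 8|).
Require δ ≤ 1, so |z − 8| ≥ |2| − |z − 10| > 2 − 1 = 1.
Hence |(-4z - 9)/(z - 8) + 49/2| < 41|z − 10|/(2·1) = (41/2)|z − 10|, which is < ϵ once |z − 10| < (2/41)ϵ.
Take δ = min(1, (2/41)ϵ). Then 0 < |z − 10| < δ forces both bounds, so |(-4z - 9)/(z - 8) + 49/2| < ϵ.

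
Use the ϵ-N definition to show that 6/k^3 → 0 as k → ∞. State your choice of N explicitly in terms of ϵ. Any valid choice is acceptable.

Let ϵ > 0 be given. For k ≥ 1, |6/k^3 − 0| = 6/k^3.
6/k^3 < ϵ ⇔ k^3 > 6/ϵ ⇔ k > (6/ϵ)^{1/3}.
Take N = (6/ϵ)^{1/3}. Then k > N implies 6/k^3 < ϵ.

N = (6/ϵ)^{1/3}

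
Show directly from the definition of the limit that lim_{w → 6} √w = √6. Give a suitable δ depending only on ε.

δ = min(6, √6·ε)

Let ε > 0. We want δ > 0 such that 0 < |w − 6| < δ implies |√w − √6| < ε.
Rationalise: √w − √6 = (w − 6)/(√w + √6), so |√w − √6| = |w − 6|/(√w + √6).
Restrict δ ≤ 6 so that |w − 6| < 6 forces w > 0, and then √w + √6 > √6.
Hence |√w − √6| < |w − 6|/√6, which is < ε once |w − 6| < √6·ε.
Take δ = min(6, √6·ε). If 0 < |w − 6| < δ then w > 0 and |√w − √6| < |w − 6|/√6 < ε.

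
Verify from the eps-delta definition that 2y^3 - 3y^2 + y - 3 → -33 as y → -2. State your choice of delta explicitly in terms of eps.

delta = min(1, eps/54)

Let eps > 0 be given. We want delta > 0 such that 0 < |y + 2| < delta implies |(2y^3 - 3y^2 + y - 3) + 33| < eps.
(2y^3 - 3y^2 + y - 3) + 33 = 2y^3 - 3y^2 + y + 30 = (y + 2)(2y^2 - 7y + 15).
So |(2y^3 - 3y^2 + y - 3) + 33| = |y + 2|·|2y^2 - 7y + 15|.
Require delta ≤ 1. Then |y + 2| < 1 gives |y| < 3, and by the triangle inequality |2y^2 - 7y + 15| ≤ 2·3^2 + 7·3 + 15 = 54.
Hence |(2y^3 - 3y^2 + y - 3) + 33| ≤ 54|y + 2| < eps provided |y + 2| < eps/54.
Choosing delta = min(1, eps/54) ensures both conditions, hence |(2y^3 - 3y^2 + y - 3) + 33| < eps.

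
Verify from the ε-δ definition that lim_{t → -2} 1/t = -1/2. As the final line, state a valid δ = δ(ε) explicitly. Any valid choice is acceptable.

δ = min(1, 2ε)

Let ε > 0. We seek δ > 0 such that 0 < |t + 2| < δ implies |1/t + 1/2| < ε.
|1/t + 1/2| = |-2 − t|/(2·|t|) = |t + 2|/(2|t|).
Require δ ≤ 1 so that |t| > 2 − 1 = 1, hence 2|t| > 2.
Then |1/t + 1/2| < |t + 2|/2, which is < ε when |t + 2| < 2ε.
Take δ = min(1, 2ε). Then 0 < |t + 2| < δ gives both |t + 2| < 1 and |t + 2| < 2ε, so |1/t + 1/2| < ε.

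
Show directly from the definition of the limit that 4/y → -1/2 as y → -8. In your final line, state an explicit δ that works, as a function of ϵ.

δ = min(4, 8ϵ)

Fix ϵ > 0. We seek δ > 0 such that 0 < |y + 8| < δ implies |4/y + 1/2| < ϵ.
|4/y + 1/2| = 4·|-8 − y|/(8·|y|) = 4|y + 8|/(8|y|).
Require δ ≤ 4 so that |y| > 8 − 4 = 4, hence 8|y| > 32.
Then |4/y + 1/2| < 4|y + 8|/32, which is < ϵ when |y + 8| < 8ϵ.
Take δ = min(4, 8ϵ). Then 0 < |y + 8| < δ gives both |y + 8| < 4 and |y + 8| < 8ϵ, so |4/y + 1/2| < ϵ.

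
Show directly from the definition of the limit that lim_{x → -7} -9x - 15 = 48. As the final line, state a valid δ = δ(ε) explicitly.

δ = ε/9

Suppose ε > 0. We need δ > 0 so that 0 < |x + 7| < δ implies |(-9x - 15) − 48| < ε.
Since (-9x - 15) − 48 = -9(x + 7), we have |(-9x - 15) − 48| = 9|x + 7|.
Thus it suffices that |x + 7| < ε/9.
Choosing δ = ε/9 gives |(-9x - 15) − 48| = 9|x + 7| < ε whenever |x + 7| < δ.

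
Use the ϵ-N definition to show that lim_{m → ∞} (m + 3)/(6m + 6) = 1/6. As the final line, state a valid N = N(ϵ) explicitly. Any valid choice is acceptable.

N = (1/3)/ϵ

Let ϵ > 0 be given. For m ≥ 1, |(m + 3)/(6m + 6) − (1/6)| = |12|/(6(6m + 6)) = 12/(6(6m + 6)).
Since 6m + 6 ≥ 6m for m ≥ 1, this is ≤ 12/(6·6m) = (1/3)/m.
So |(m + 3)/(6m + 6) − (1/6)| < ϵ whenever m > (1/3)/ϵ.
Take N = (1/3)/ϵ. If m > N then |(m + 3)/(6m + 6) − (1/6)| ≤ (1/3)/m < ϵ.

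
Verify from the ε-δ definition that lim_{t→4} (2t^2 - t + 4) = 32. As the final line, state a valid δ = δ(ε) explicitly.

Fix ε > 0. We want δ > 0 such that 0 < |t − 4| < δ implies |(2t^2 - t + 4) − 32| < ε.
(2t^2 - t + 4) − 32 = 2t^2 - t - 28 = (t − 4)(2t + 7).
So |(2t^2 - t + 4) − 32| = |t − 4|·|2t + 7|.
Require δ ≤ 1. Then |t − 4| < 1 gives |t| < 5, and by the triangle inequality |2t + 7| ≤ 2·5 + 7 = 17.
Hence |(2t^2 - t + 4) − 32| ≤ 17|t − 4| < ε provided |t − 4| < ε/17.
Take δ = min(1, ε/17). Then 0 < |t − 4| < δ gives both |t − 4| < 1 and |t − 4| < ε/17, so |(2t^2 - t + 4) − 32| < ε.

δ = min(1, ε/17)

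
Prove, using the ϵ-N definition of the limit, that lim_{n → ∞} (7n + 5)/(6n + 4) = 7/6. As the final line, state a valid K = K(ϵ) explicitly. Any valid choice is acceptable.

K = (1/18)/ϵ

Let ϵ > 0. For n ≥ 1, |(7n + 5)/(6n + 4) − (7/6)| = |2|/(6(6n + 4)) = 2/(6(6n + 4)).
Since 6n + 4 ≥ 6n for n ≥ 1, this is ≤ 2/(6·6n) = (1/18)/n.
So |(7n + 5)/(6n + 4) − (7/6)| < ϵ whenever n > (1/18)/ϵ.
Take K = (1/18)/ϵ. If n > K then |(7n + 5)/(6n + 4) − (7/6)| ≤ (1/18)/n < ϵ.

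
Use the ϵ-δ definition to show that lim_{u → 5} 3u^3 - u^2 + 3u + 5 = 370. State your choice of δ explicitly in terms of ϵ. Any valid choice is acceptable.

Let ϵ > 0. We want δ > 0 such that 0 < |u − 5| < δ implies |(3u^3 - u^2 + 3u + 5) − 370| < ϵ.
(3u^3 - u^2 + 3u + 5) − 370 = 3u^3 - u^2 + 3u - 365 = (u − 5)(3u^2 + 14u + 73).
So |(3u^3 - u^2 + 3u + 5) − 370| = |u − 5|·|3u^2 + 14u + 73|.
Require δ ≤ 1. Then |u − 5| < 1 gives |u| < 6, and by the triangle inequality |3u^2 + 14u + 73| ≤ 3·6^2 + 14·6 + 73 = 265.
Hence |(3u^3 - u^2 + 3u + 5) − 370| ≤ 265|u − 5| < ϵ provided |u − 5| < ϵ/265.
Choosing δ = min(1, ϵ/265) ensures both conditions, hence |(3u^3 - u^2 + 3u + 5) − 370| < ϵ.

δ = min(1, ϵ/265)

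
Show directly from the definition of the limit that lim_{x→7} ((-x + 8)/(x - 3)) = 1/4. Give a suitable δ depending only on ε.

δ = min(2, (8/5)ε)

Fix ε > 0. We want δ > 0 with 0 < |x − 7| < δ ⇒ |(-x + 8)/(x - 3) − (1/4)| < ε.
Combining over a common denominator, (-x + 8)/(x - 3) − (1/4) = [(-x + 8)·4 − 1·(x - 3)] / [4·(x - 3)] = -5(x − 7) / (4(x - 3)).
So |(-x + 8)/(x - 3) − (1/4)| = 5|x − 7| / (4·|x − 3|).
Restrict δ ≤ 2. Then |x − 7| < 2 gives |x − 3| = |(x − 7) + 4| ≥ 4 − 2 = 2.
Hence |(-x + 8)/(x - 3) − (1/4)| < 5|x − 7|/(4·2) = (5/8)|x − 7|, which is < ε once |x − 7| < (8/5)ε.
Take δ = min(2, (8/5)ε). Then 0 < |x − 7| < δ forces both bounds, so |(-x + 8)/(x - 3) − (1/4)| < ε.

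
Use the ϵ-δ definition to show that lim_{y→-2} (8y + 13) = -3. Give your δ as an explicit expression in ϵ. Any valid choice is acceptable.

δ = ϵ/8

Suppose ϵ > 0. We need δ > 0 so that 0 < |y + 2| < δ implies |(8y + 13) + 3| < ϵ.
Since (8y + 13) + 3 = 8(y + 2), we have |(8y + 13) + 3| = 8|y + 2|.
Thus it suffices that |y + 2| < ϵ/8.
Choosing δ = ϵ/8 gives |(8y + 13) + 3| = 8|y + 2| < ϵ whenever |y + 2| < δ.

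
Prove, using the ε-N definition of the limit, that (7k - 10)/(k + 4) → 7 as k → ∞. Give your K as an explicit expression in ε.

K = 38/ε

Let ε > 0 be given. For k ≥ 1, |(7k - 10)/(k + 4) − 7| = |-38|/((k + 4)) = 38/((k + 4)).
Since k + 4 ≥ k for k ≥ 1, this is ≤ 38/(k) = 38/k.
So |(7k - 10)/(k + 4) − 7| < ε whenever k > 38/ε.
Take K = 38/ε. If k > K then |(7k - 10)/(k + 4) − 7| ≤ 38/k < ε.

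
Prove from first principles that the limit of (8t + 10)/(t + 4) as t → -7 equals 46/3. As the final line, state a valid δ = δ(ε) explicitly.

δ = min(3/2, (9/44)ε)

Let ε > 0 be given. We want δ > 0 with 0 < |t + 7| < δ ⇒ |(8t + 10)/(t + 4) − (46/3)| < ε.
Combining over a common denominator, (8t + 10)/(t + 4) − (46/3) = [(8t + 10)·(-3) − (-46)·(t + 4)] / [(-3)·(t + 4)] = 22(t + 7) / ((-3)(t + 4)).
So |(8t + 10)/(t + 4) − (46/3)| = 22|t + 7| / (3·|t + 4|).
Restrict δ ≤ 3/2. Then |t + 7| < 3/2 gives |t + 4| = |(t + 7) + (-3)| ≥ 3 − 3/2 = 3/2.
Hence |(8t + 10)/(t + 4) − (46/3)| < 22|t + 7|/(3·(3/2)) = (44/9)|t + 7|, which is < ε once |t + 7| < (9/44)ε.
Take δ = min(3/2, (9/44)ε). Then 0 < |t + 7| < δ forces both bounds, so |(8t + 10)/(t + 4) − (46/3)| < ε.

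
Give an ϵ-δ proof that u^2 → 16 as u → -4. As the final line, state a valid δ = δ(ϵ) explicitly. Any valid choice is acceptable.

Suppose ϵ > 0. We seek δ > 0 with 0 < |u + 4| < δ ⇒ |u^2 − 16| < ϵ.
Factor: u^2 − 16 = (u + 4)(u - 4), so |u^2 − 16| = |u + 4|·|u - 4|.
Impose δ ≤ 1 so that |u| < 5; then |u - 4| ≤ 9.
Hence |u^2 − 16| ≤ 9|u + 4|, which is < ϵ once |u + 4| < ϵ/9.
Take δ = min(1, ϵ/9). If 0 < |u + 4| < δ then both bounds hold and |u^2 − 16| ≤ 9|u + 4| < 9·(ϵ/9) = ϵ.

δ = min(1, ϵ/9)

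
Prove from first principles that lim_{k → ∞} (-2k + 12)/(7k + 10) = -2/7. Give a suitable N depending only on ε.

Fix ε > 0. For k ≥ 1, |(-2k + 12)/(7k + 10) + 2/7| = |104|/(7(7k + 10)) = 104/(7(7k + 10)).
Since 7k + 10 ≥ 7k for k ≥ 1, this is ≤ 104/(7·7k) = (104/49)/k.
So |(-2k + 12)/(7k + 10) + 2/7| < ε whenever k > (104/49)/ε.
Take N = (104/49)/ε. If k > N then |(-2k + 12)/(7k + 10) + 2/7| ≤ (104/49)/k < ε.

N = (104/49)/ε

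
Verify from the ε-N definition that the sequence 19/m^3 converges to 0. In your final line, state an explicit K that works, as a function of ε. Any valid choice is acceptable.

Suppose ε > 0. For m ≥ 1, |19/m^3 − 0| = 19/m^3.
19/m^3 < ε ⇔ m^3 > 19/ε ⇔ m > (19/ε)^{1/3}.
Take K = (19/ε)^{1/3}. Then m > K implies 19/m^3 < ε.

K = (19/ε)^{1/3}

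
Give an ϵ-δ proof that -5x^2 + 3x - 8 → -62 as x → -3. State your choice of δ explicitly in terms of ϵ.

Suppose ϵ > 0. We want δ > 0 such that 0 < |x + 3| < δ implies |(-5x^2 + 3x - 8) + 62| < ϵ.
(-5x^2 + 3x - 8) + 62 = -5x^2 + 3x + 54 = (x + 3)(-5x + 18).
So |(-5x^2 + 3x - 8) + 62| = |x + 3|·|-5x + 18|.
Require δ ≤ 1. Then |x + 3| < 1 gives |x| < 4, and by the triangle inequality |-5x + 18| ≤ 5·4 + 18 = 38.
Hence |(-5x^2 + 3x - 8) + 62| ≤ 38|x + 3| < ϵ provided |x + 3| < ϵ/38.
Choosing δ = min(1, ϵ/38) ensures both conditions, hence |(-5x^2 + 3x - 8) + 62| < ϵ.

δ = min(1, ϵ/38)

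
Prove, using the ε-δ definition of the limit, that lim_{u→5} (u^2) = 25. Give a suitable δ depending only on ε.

Let ε > 0 be given. We seek δ > 0 with 0 < |u − 5| < δ ⇒ |u^2 − 25| < ε.
Factor: u^2 − 25 = (u − 5)(u + 5), so |u^2 − 25| = |u − 5|·|u + 5|.
Impose δ ≤ 2 so that |u| < 7; then |u + 5| ≤ 12.
Hence |u^2 − 25| ≤ 12|u − 5|, which is < ε once |u − 5| < ε/12.
Take δ = min(2, ε/12). If 0 < |u − 5| < δ then both bounds hold and |u^2 − 25| ≤ 12|u − 5| < 12·(ε/12) = ε.

δ = min(2, ε/12)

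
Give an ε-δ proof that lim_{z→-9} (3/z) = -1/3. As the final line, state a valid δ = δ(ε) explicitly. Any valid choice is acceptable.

Let ε > 0. We seek δ > 0 such that 0 < |z + 9| < δ implies |3/z + 1/3| < ε.
|3/z + 1/3| = 3·|-9 − z|/(9·|z|) = 3|z + 9|/(9|z|).
Require δ ≤ 9/2 so that |z| > 9 − 9/2 = 9/2, hence 9|z| > 81/2.
Then |3/z + 1/3| < 3|z + 9|/(81/2), which is < ε when |z + 9| < (27/2)ε.
Take δ = min(9/2, (27/2)ε). Then 0 < |z + 9| < δ gives both |z + 9| < 9/2 and |z + 9| < (27/2)ε, so |3/z + 1/3| < ε.

δ = min(9/2, (27/2)ε)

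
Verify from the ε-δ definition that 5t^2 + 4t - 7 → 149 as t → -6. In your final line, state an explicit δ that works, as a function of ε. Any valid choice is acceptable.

Fix ε > 0. We want δ > 0 such that 0 < |t + 6| < δ implies |(5t^2 + 4t - 7) − 149| < ε.
(5t^2 + 4t - 7) − 149 = 5t^2 + 4t - 156 = (t + 6)(5t - 26).
So |(5t^2 + 4t - 7) − 149| = |t + 6|·|5t - 26|.
Require δ ≤ 1. Then |t + 6| < 1 gives |t| < 7, and by the triangle inequality |5t - 26| ≤ 5·7 + 26 = 61.
Hence |(5t^2 + 4t - 7) − 149| ≤ 61|t + 6| < ε provided |t + 6| < ε/61.
Take δ = min(1, ε/61). Then 0 < |t + 6| < δ gives both |t + 6| < 1 and |t + 6| < ε/61, so |(5t^2 + 4t - 7) − 149| < ε.

δ = min(1, ε/61)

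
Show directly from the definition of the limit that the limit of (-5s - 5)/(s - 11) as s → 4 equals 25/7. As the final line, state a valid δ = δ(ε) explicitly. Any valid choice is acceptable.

Fix ε > 0. We want δ > 0 with 0 < |s − 4| < δ ⇒ |(-5s - 5)/(s - 11) − (25/7)| < ε.
Combining over a common denominator, (-5s - 5)/(s - 11) − (25/7) = [(-5s - 5)·(-7) − (-25)·(s - 11)] / [(-7)·(s - 11)] = 60(s − 4) / ((-7)(s - 11)).
So |(-5s - 5)/(s - 11) − (25/7)| = 60|s − 4| / (7·|s − 11|).
Restrict δ ≤ 7/2. Then |s − 4| < 7/2 gives |s − 11| = |(s − 4) + (-7)| ≥ 7 − 7/2 = 7/2.
Hence |(-5s - 5)/(s - 11) − (25/7)| < 60|s − 4|/(7·(7/2)) = (120/49)|s − 4|, which is < ε once |s − 4| < (49/120)ε.
Take δ = min(7/2, (49/120)ε). Then 0 < |s − 4| < δ forces both bounds, so |(-5s - 5)/(s - 11) − (25/7)| < ε.

δ = min(7/2, (49/120)ε)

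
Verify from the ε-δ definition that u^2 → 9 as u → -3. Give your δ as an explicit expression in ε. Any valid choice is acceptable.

δ = min(1, ε/7)

Fix ε > 0. We seek δ > 0 with 0 < |u + 3| < δ ⇒ |u^2 − 9| < ε.
Factor: u^2 − 9 = (u + 3)(u - 3), so |u^2 − 9| = |u + 3|·|u - 3|.
Impose δ ≤ 1 so that |u| < 4; then |u - 3| ≤ 7.
Hence |u^2 − 9| ≤ 7|u + 3|, which is < ε once |u + 3| < ε/7.
Take δ = min(1, ε/7). If 0 < |u + 3| < δ then both bounds hold and |u^2 − 9| ≤ 7|u + 3| < 7·(ε/7) = ε.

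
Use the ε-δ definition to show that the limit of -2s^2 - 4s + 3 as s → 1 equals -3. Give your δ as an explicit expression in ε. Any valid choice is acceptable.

δ = min(2, ε/12)

Let ε > 0. We want δ > 0 such that 0 < |s − 1| < δ implies |(-2s^2 - 4s + 3) + 3| < ε.
(-2s^2 - 4s + 3) + 3 = -2s^2 - 4s + 6 = (s − 1)(-2s - 6).
So |(-2s^2 - 4s + 3) + 3| = |s − 1|·|-2s - 6|.
Require δ ≤ 2. Then |s − 1| < 2 gives |s| < 3, and by the triangle inequality |-2s - 6| ≤ 2·3 + 6 = 12.
Hence |(-2s^2 - 4s + 3) + 3| ≤ 12|s − 1| < ε provided |s − 1| < ε/12.
Choosing δ = min(2, ε/12) ensures both conditions, hence |(-2s^2 - 4s + 3) + 3| < ε.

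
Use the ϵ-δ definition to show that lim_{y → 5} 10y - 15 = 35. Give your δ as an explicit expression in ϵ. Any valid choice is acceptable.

Let ϵ > 0. We need δ > 0 so that 0 < |y − 5| < δ implies |(10y - 15) − 35| < ϵ.
|(10y - 15) − 35| = |10y - 50| = 10|y − 5|.
Thus it suffices that |y − 5| < ϵ/10.
Take δ = ϵ/10. If 0 < |y − 5| < δ then |(10y - 15) − 35| = 10|y − 5| < 10·(ϵ/10) = ϵ.

δ = ϵ/10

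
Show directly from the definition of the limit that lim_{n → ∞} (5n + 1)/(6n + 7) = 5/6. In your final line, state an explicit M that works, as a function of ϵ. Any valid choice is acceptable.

Suppose ϵ > 0. For n ≥ 1, |(5n + 1)/(6n + 7) − (5/6)| = |-29|/(6(6n + 7)) = 29/(6(6n + 7)).
Since 6n + 7 ≥ 6n for n ≥ 1, this is ≤ 29/(6·6n) = (29/36)/n.
So |(5n + 1)/(6n + 7) − (5/6)| < ϵ whenever n > (29/36)/ϵ.
Take M = (29/36)/ϵ. If n > M then |(5n + 1)/(6n + 7) − (5/6)| ≤ (29/36)/n < ϵ.

M = (29/36)/ϵ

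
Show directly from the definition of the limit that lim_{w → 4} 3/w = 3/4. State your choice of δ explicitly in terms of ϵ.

Let ϵ > 0. We seek δ > 0 such that 0 < |w − 4| < δ implies |3/w − (3/4)| < ϵ.
|3/w − (3/4)| = 3·|4 − w|/(4·|w|) = 3|w − 4|/(4|w|).
Require δ ≤ 2 so that |w| > 4 − 2 = 2, hence 4|w| > 8.
Then |3/w − (3/4)| < 3|w − 4|/8, which is < ϵ when |w − 4| < (8/3)ϵ.
Take δ = min(2, (8/3)ϵ). Then 0 < |w − 4| < δ gives both |w − 4| < 2 and |w − 4| < (8/3)ϵ, so |3/w − (3/4)| < ϵ.

δ = min(2, (8/3)ϵ)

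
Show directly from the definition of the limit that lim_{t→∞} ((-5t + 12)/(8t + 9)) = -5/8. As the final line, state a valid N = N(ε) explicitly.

Fix ε > 0. We seek N > 0 such that t > N implies |(-5t + 12)/(8t + 9) + 5/8| < ε.
(-5t + 12)/(8t + 9) + 5/8 = (8(-5t + 12) − (-5)(8t + 9)) / (8(8t + 9)) = 141/(8(8t + 9)).
For t > 0 we have 8t + 9 > 8t, so |(-5t + 12)/(8t + 9) + 5/8| = 141/(8(8t + 9)) < 141/(8·8t) = (141/64)/t.
Thus |(-5t + 12)/(8t + 9) + 5/8| < ε whenever t > (141/64)/ε.
Take N = (141/64)/ε. If t > N then |(-5t + 12)/(8t + 9) + 5/8| < (141/64)/t < ε.

N = (141/64)/ε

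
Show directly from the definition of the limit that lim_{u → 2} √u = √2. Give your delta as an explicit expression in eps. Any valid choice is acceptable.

Let eps > 0. We want delta > 0 such that 0 < |u − 2| < delta implies |√u − √2| < eps.
Multiplying by the conjugate, |√u − √2| = |u − 2|/(√u + √2).
Restrict delta ≤ 2 so that |u − 2| < 2 forces u > 0, and then √u + √2 > √2.
Hence |√u − √2| < |u − 2|/√2, which is < eps once |u − 2| < √2·eps.
Take delta = min(2, √2·eps). If 0 < |u − 2| < delta then u > 0 and |√u − √2| < |u − 2|/√2 < eps.

delta = min(2, √2·eps)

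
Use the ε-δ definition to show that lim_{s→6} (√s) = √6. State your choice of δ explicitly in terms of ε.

Fix ε > 0. We want δ > 0 such that 0 < |s − 6| < δ implies |√s − √6| < ε.
Rationalise: √s − √6 = (s − 6)/(√s + √6), so |√s − √6| = |s − 6|/(√s + √6).
Restrict δ ≤ 6 so that |s − 6| < 6 forces s > 0, and then √s + √6 > √6.
Hence |√s − √6| < |s − 6|/√6, which is < ε once |s − 6| < √6·ε.
Take δ = min(6, √6·ε). If 0 < |s − 6| < δ then s > 0 and |√s − √6| < |s − 6|/√6 < ε.

δ = min(6, √6·ε)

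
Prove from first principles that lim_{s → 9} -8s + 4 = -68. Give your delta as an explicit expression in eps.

Let eps > 0 be given. We need delta > 0 so that 0 < |s − 9| < delta implies |(-8s + 4) + 68| < eps.
Since (-8s + 4) + 68 = -8(s − 9), we have |(-8s + 4) + 68| = 8|s − 9|.
Thus it suffices that |s − 9| < eps/8.
Take delta = eps/8. If 0 < |s − 9| < delta then |(-8s + 4) + 68| = 8|s − 9| < 8·(eps/8) = eps.

delta = eps/8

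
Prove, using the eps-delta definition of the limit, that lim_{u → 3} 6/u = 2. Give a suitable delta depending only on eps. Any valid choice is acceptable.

Fix eps > 0. We seek delta > 0 such that 0 < |u − 3| < delta implies |6/u − 2| < eps.
|6/u − 2| = 6·|3 − u|/(3·|u|) = 6|u − 3|/(3|u|).
Restrict delta ≤ 3/2. Then |u − 3| < 3/2 gives |u| > 3/2, so 3|u| > 9/2.
Then |6/u − 2| < 6|u − 3|/(9/2), which is < eps when |u − 3| < (3/4)eps.
Take delta = min(3/2, (3/4)eps). Then 0 < |u − 3| < delta gives both |u − 3| < 3/2 and |u − 3| < (3/4)eps, so |6/u − 2| < eps.

delta = min(3/2, (3/4)eps)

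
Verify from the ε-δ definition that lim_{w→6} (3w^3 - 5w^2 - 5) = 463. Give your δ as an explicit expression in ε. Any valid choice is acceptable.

δ = min(1, ε/316)

Let ε > 0 be given. We want δ > 0 such that 0 < |w − 6| < δ implies |(3w^3 - 5w^2 - 5) − 463| < ε.
(3w^3 - 5w^2 - 5) − 463 = 3w^3 - 5w^2 - 468 = (w − 6)(3w^2 + 13w + 78).
So |(3w^3 - 5w^2 - 5) − 463| = |w − 6|·|3w^2 + 13w + 78|.
Require δ ≤ 1. Then |w − 6| < 1 gives |w| < 7, and by the triangle inequality |3w^2 + 13w + 78| ≤ 3·7^2 + 13·7 + 78 = 316.
Hence |(3w^3 - 5w^2 - 5) − 463| ≤ 316|w − 6| < ε provided |w − 6| < ε/316.
Take δ = min(1, ε/316). Then 0 < |w − 6| < δ gives both |w − 6| < 1 and |w − 6| < ε/316, so |(3w^3 - 5w^2 - 5) − 463| < ε.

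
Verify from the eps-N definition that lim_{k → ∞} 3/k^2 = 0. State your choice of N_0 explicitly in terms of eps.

N_0 = (3/eps)^{1/2}

Fix eps > 0. For k ≥ 1, |3/k^2 − 0| = 3/k^2.
3/k^2 < eps ⇔ k^2 > 3/eps ⇔ k > (3/eps)^{1/2}.
Take N_0 = (3/eps)^{1/2}. Then k > N_0 implies 3/k^2 < eps.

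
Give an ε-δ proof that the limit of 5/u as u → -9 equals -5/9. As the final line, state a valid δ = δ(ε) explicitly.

Suppose ε > 0. We seek δ > 0 such that 0 < |u + 9| < δ implies |5/u + 5/9| < ε.
|5/u + 5/9| = 5·|-9 − u|/(9·|u|) = 5|u + 9|/(9|u|).
Restrict δ ≤ 9/2. Then |u + 9| < 9/2 gives |u| > 9/2, so 9|u| > 81/2.
Then |5/u + 5/9| < 5|u + 9|/(81/2), which is < ε when |u + 9| < (81/10)ε.
Take δ = min(9/2, (81/10)ε). Then 0 < |u + 9| < δ gives both |u + 9| < 9/2 and |u + 9| < (81/10)ε, so |5/u + 5/9| < ε.

δ = min(9/2, (81/10)ε)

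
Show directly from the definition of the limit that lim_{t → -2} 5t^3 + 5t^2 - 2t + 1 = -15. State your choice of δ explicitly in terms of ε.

δ = min(1, ε/68)

Suppose ε > 0. We want δ > 0 such that 0 < |t + 2| < δ implies |(5t^3 + 5t^2 - 2t + 1) + 15| < ε.
(5t^3 + 5t^2 - 2t + 1) + 15 = 5t^3 + 5t^2 - 2t + 16 = (t + 2)(5t^2 - 5t + 8).
So |(5t^3 + 5t^2 - 2t + 1) + 15| = |t + 2|·|5t^2 - 5t + 8|.
Assume first that |t + 2| < 1, so |t| < 3. Then |5t^2 - 5t + 8| ≤ 5·3^2 + 5·3 + 8 = 68.
Hence |(5t^3 + 5t^2 - 2t + 1) + 15| ≤ 68|t + 2| < ε provided |t + 2| < ε/68.
Choosing δ = min(1, ε/68) ensures both conditions, hence |(5t^3 + 5t^2 - 2t + 1) + 15| < ε.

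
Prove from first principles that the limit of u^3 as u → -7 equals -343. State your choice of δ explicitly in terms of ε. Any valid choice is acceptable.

δ = min(1, ε/169)

Let ε > 0. We seek δ > 0 with 0 < |u + 7| < δ ⇒ |u^3 + 343| < ε.
Factor: u^3 + 343 = (u + 7)(u^2 - 7u + 49), so |u^3 + 343| = |u + 7|·|u^2 - 7u + 49|.
Impose δ ≤ 1 so that |u| < 8; then |u^2 - 7u + 49| ≤ 169.
Hence |u^3 + 343| ≤ 169|u + 7|, which is < ε once |u + 7| < ε/169.
Take δ = min(1, ε/169). If 0 < |u + 7| < δ then both bounds hold and |u^3 + 343| ≤ 169|u + 7| < 169·(ε/169) = ε.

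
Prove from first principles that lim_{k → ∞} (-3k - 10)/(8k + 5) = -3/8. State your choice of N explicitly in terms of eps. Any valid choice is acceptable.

Let eps > 0 be given. For k ≥ 1, |(-3k - 10)/(8k + 5) + 3/8| = |-65|/(8(8k + 5)) = 65/(8(8k + 5)).
Since 8k + 5 ≥ 8k for k ≥ 1, this is ≤ 65/(8·8k) = (65/64)/k.
So |(-3k - 10)/(8k + 5) + 3/8| < eps whenever k > (65/64)/eps.
Take N = (65/64)/eps. If k > N then |(-3k - 10)/(8k + 5) + 3/8| ≤ (65/64)/k < eps.

N = (65/64)/eps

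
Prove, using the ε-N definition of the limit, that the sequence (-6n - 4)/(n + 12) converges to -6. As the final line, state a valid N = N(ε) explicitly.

N = 68/ε

Let ε > 0 be given. For n ≥ 1, |(-6n - 4)/(n + 12) + 6| = |68|/((n + 12)) = 68/((n + 12)).
Since n + 12 ≥ n for n ≥ 1, this is ≤ 68/(n) = 68/n.
So |(-6n - 4)/(n + 12) + 6| < ε whenever n > 68/ε.
Take N = 68/ε. If n > N then |(-6n - 4)/(n + 12) + 6| ≤ 68/n < ε.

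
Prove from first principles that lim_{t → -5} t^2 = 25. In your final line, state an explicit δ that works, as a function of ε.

δ = min(2, ε/12)

Fix ε > 0. We seek δ > 0 with 0 < |t + 5| < δ ⇒ |t^2 − 25| < ε.
Factor: t^2 − 25 = (t + 5)(t - 5), so |t^2 − 25| = |t + 5|·|t - 5|.
Restrict δ ≤ 2. Then |t + 5| < 2 gives |t| < 7, so by the triangle inequality |t - 5| ≤ 7 + 5 = 12.
Hence |t^2 − 25| ≤ 12|t + 5|, which is < ε once |t + 5| < ε/12.
Take δ = min(2, ε/12). If 0 < |t + 5| < δ then both bounds hold and |t^2 − 25| ≤ 12|t + 5| < 12·(ε/12) = ε.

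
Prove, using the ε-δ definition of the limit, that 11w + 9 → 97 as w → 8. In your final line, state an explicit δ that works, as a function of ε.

Let ε > 0. We need δ > 0 so that 0 < |w − 8| < δ implies |(11w + 9) − 97| < ε.
|(11w + 9) − 97| = |11w - 88| = 11|w − 8|.
Thus it suffices that |w − 8| < ε/11.
Choosing δ = ε/11 gives |(11w + 9) − 97| = 11|w − 8| < ε whenever |w − 8| < δ.

δ = ε/11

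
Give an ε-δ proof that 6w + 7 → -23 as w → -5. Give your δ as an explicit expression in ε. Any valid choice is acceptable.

Fix ε > 0. We need δ > 0 so that 0 < |w + 5| < δ implies |(6w + 7) + 23| < ε.
|(6w + 7) + 23| = |6w + 30| = 6|w + 5|.
So 6|w + 5| < ε exactly when |w + 5| < ε/6.
Take δ = ε/6. If 0 < |w + 5| < δ then |(6w + 7) + 23| = 6|w + 5| < 6·(ε/6) = ε.

δ = ε/6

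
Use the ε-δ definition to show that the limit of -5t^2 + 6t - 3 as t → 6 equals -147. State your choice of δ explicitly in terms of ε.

Let ε > 0. We want δ > 0 such that 0 < |t − 6| < δ implies |(-5t^2 + 6t - 3) + 147| < ε.
(-5t^2 + 6t - 3) + 147 = -5t^2 + 6t + 144 = (t − 6)(-5t - 24).
So |(-5t^2 + 6t - 3) + 147| = |t − 6|·|-5t - 24|.
Require δ ≤ 1. Then |t − 6| < 1 gives |t| < 7, and by the triangle inequality |-5t - 24| ≤ 5·7 + 24 = 59.
Hence |(-5t^2 + 6t - 3) + 147| ≤ 59|t − 6| < ε provided |t − 6| < ε/59.
Take δ = min(1, ε/59). Then 0 < |t − 6| < δ gives both |t − 6| < 1 and |t − 6| < ε/59, so |(-5t^2 + 6t - 3) + 147| < ε.

δ = min(1, ε/59)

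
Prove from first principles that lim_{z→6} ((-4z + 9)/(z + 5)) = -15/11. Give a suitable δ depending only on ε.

Let ε > 0 be given. We want δ > 0 with 0 < |z − 6| < δ ⇒ |(-4z + 9)/(z + 5) + 15/11| < ε.
Combining over a common denominator, (-4z + 9)/(z + 5) + 15/11 = [(-4z + 9)·11 − (-15)·(z + 5)] / [11·(z + 5)] = -29(z − 6) / (11(z + 5)).
So |(-4z + 9)/(z + 5) + 15/11| = 29|z − 6| / (11·|z + 5|).
Restrict δ ≤ 11/2. Then |z − 6| < 11/2 gives |z + 5| = |(z − 6) + 11| ≥ 11 − 11/2 = 11/2.
Hence |(-4z + 9)/(z + 5) + 15/11| < 29|z − 6|/(11·(11/2)) = (58/121)|z − 6|, which is < ε once |z − 6| < (121/58)ε.
Take δ = min(11/2, (121/58)ε). Then 0 < |z − 6| < δ forces both bounds, so |(-4z + 9)/(z + 5) + 15/11| < ε.

δ = min(11/2, (121/58)ε)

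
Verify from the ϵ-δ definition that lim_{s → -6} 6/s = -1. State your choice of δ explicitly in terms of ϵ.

δ = min(3, 3ϵ)

Let ϵ > 0 be given. We seek δ > 0 such that 0 < |s + 6| < δ implies |6/s + 1| < ϵ.
|6/s + 1| = 6·|-6 − s|/(6·|s|) = 6|s + 6|/(6|s|).
Require δ ≤ 3 so that |s| > 6 − 3 = 3, hence 6|s| > 18.
Then |6/s + 1| < 6|s + 6|/18, which is < ϵ when |s + 6| < 3ϵ.
Take δ = min(3, 3ϵ). Then 0 < |s + 6| < δ gives both |s + 6| < 3 and |s + 6| < 3ϵ, so |6/s + 1| < ϵ.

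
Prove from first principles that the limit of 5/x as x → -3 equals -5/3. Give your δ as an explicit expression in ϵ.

δ = min(3/2, (9/10)ϵ)

Fix ϵ > 0. We seek δ > 0 such that 0 < |x + 3| < δ implies |5/x + 5/3| < ϵ.
|5/x + 5/3| = 5·|-3 − x|/(3·|x|) = 5|x + 3|/(3|x|).
Require δ ≤ 3/2 so that |x| > 3 − 3/2 = 3/2, hence 3|x| > 9/2.
Then |5/x + 5/3| < 5|x + 3|/(9/2), which is < ϵ when |x + 3| < (9/10)ϵ.
Take δ = min(3/2, (9/10)ϵ). Then 0 < |x + 3| < δ gives both |x + 3| < 3/2 and |x + 3| < (9/10)ϵ, so |5/x + 5/3| < ϵ.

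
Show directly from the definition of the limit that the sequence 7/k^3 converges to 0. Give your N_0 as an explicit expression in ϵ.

Suppose ϵ > 0. For k ≥ 1, |7/k^3 − 0| = 7/k^3.
7/k^3 < ϵ ⇔ k^3 > 7/ϵ ⇔ k > (7/ϵ)^{1/3}.
Take N_0 = (7/ϵ)^{1/3}. Then k > N_0 implies 7/k^3 < ϵ.

N_0 = (7/ϵ)^{1/3}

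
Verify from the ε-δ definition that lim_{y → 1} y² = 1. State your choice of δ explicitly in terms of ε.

Fix ε > 0. We seek δ > 0 with 0 < |y − 1| < δ ⇒ |y² − 1| < ε.
Factor: y² − 1 = (y − 1)(y + 1), so |y² − 1| = |y − 1|·|y + 1|.
Restrict δ ≤ 1. Then |y − 1| < 1 gives |y| < 2, so by the triangle inequality |y + 1| ≤ 2 + 1 = 3.
Hence |y² − 1| ≤ 3|y − 1|, which is < ε once |y − 1| < ε/3.
Take δ = min(1, ε/3). If 0 < |y − 1| < δ then both bounds hold and |y² − 1| ≤ 3|y − 1| < 3·(ε/3) = ε.

δ = min(1, ε/3)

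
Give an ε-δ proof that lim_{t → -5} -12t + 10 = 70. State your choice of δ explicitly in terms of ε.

Let ε > 0. We need δ > 0 so that 0 < |t + 5| < δ implies |(-12t + 10) − 70| < ε.
|(-12t + 10) − 70| = |-12t - 60| = 12|t + 5|.
Thus it suffices that |t + 5| < ε/12.
Take δ = ε/12. If 0 < |t + 5| < δ then |(-12t + 10) − 70| = 12|t + 5| < 12·(ε/12) = ε.

δ = ε/12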